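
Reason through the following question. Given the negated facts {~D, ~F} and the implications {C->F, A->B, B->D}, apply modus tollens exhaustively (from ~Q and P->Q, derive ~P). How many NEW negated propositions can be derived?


Initial negated facts: {~D, ~F}
Apply modus tollens to closure:
  ~F and C->F  =>  ~C
  ~D and B->D  =>  ~B
  ~B and A->B  =>  ~A
Final negated: {~A, ~B, ~C, ~D, ~F}
New negations: {~A, ~B, ~C}
Count = 3

3


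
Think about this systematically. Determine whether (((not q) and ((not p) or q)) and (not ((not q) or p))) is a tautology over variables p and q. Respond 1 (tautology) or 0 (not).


Check all 4 assignments:
p=0, q=0: 0
p=0, q=1: 0
p=1, q=0: 0
p=1, q=1: 0
Satisfying count = 0/4.
Tautology iff count = 4: no.

0


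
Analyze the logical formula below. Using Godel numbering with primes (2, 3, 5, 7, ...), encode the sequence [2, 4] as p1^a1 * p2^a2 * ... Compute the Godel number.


Encode each element as an exponent of the corresponding prime:
  2^2 = 4
  3^4 = 81
Product = 4 * 81 = 324

324


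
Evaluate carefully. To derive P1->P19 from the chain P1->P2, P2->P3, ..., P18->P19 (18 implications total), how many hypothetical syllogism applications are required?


With 18 implications in a chain connecting 19 propositions:
P1->P2, P2->P3, ..., P18->P19
Steps needed = (number of implications) - 1 = 18 - 1 = 17

17


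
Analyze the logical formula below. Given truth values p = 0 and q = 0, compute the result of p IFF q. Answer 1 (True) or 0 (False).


p = 0, q = 0
Operation: p IFF q
Evaluate: 0 IFF 0 = 1

1


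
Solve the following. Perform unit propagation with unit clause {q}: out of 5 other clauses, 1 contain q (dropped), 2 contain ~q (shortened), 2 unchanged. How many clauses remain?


Satisfied (removed): 1
Shortened (remain): 2
Unchanged (remain): 2
Remaining = 2 + 2 = 4

4


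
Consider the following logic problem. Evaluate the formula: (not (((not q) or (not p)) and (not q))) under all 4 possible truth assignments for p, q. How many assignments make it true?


Check all 4 assignments:
p=0, q=0: 0
p=0, q=1: 1
p=1, q=0: 0
p=1, q=1: 1
Count of True = 2

2


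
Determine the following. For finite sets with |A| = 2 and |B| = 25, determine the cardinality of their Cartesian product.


The Cartesian product A x B contains all ordered pairs (a, b).
|A x B| = |A| * |B| = 2 * 25 = 50

50


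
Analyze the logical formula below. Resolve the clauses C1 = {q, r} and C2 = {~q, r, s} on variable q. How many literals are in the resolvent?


Remove q from C1 and ~q from C2.
C1 remainder: {r}
C2 remainder: {r, s}
Union (resolvent): {r, s}
Resolvent has 2 literal(s).

2


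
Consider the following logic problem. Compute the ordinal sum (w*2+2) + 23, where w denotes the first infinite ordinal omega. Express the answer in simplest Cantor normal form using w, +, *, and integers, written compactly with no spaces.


Compute (w*2+2) + 23.
Ordinal + is associative but NOT commutative; for finite n>0, n + w = w but w + n stays w+n.
By associativity: (w*2+2) + 23 = w*2 + (2+23) = w*2+25.
Result = w*2+25

w*2+25


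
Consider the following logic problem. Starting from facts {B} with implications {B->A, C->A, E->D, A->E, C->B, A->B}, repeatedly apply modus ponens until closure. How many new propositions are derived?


Initial facts: {B}
Apply modus ponens to closure:
  B and B->A  =>  A
  A and A->E  =>  E
  E and E->D  =>  D
Final known: {A, B, D, E}
New propositions: {A, D, E}
Count = 3

3


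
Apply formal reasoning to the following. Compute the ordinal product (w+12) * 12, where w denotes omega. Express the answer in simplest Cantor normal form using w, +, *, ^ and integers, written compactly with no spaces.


Compute (w+12) * 12.
Ordinal * is associative and left-distributive over +, but NOT commutative; for finite n>1, n*w = w but w*n stays w*n.
(w+12) * 12 = (w+12) repeated 12 times. Each intermediate +12 is absorbed by the following w; only the last survives: w*12+12.
Result = w*12+12

w*12+12


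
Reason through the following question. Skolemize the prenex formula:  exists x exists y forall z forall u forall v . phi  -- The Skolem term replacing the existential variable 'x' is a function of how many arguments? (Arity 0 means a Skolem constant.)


Quantifier prefix: exists x exists y forall z forall u forall v
'x' is existentially quantified at position 1.
No universal quantifiers precede it.
Skolem function arity = 0 (a Skolem constant)

0


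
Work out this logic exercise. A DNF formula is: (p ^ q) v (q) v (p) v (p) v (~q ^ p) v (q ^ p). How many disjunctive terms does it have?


A DNF formula is a disjunction of terms (conjunctions).
Terms are separated by v.
Counting the disjuncts: 6 terms.

6


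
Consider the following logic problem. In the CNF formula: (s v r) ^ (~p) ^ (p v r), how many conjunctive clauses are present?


A CNF formula is a conjunction of clauses.
Clauses are separated by ^.
Counting the conjuncts: 3 clauses.

3


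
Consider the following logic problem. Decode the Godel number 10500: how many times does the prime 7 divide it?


Factorize 10500 by dividing by 7 repeatedly.
Division steps: 7 divides 10500 exactly 1 time(s).
Exponent of 7 = 1

1


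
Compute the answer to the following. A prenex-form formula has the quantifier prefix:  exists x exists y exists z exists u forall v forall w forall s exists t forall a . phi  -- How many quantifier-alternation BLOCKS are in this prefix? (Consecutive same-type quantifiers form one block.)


Quantifier-type sequence: E E E E A A A E A  (A=forall, E=exists)
Group into maximal same-type runs:
  Ex4 | Ax3 | Ex1 | Ax1
Number of blocks = 4

4


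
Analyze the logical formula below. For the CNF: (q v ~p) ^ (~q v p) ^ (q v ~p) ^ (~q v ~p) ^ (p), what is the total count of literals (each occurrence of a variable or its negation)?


Counting literals in each clause:
Clause 1: 2 literal(s)
Clause 2: 2 literal(s)
Clause 3: 2 literal(s)
Clause 4: 2 literal(s)
Clause 5: 1 literal(s)
Total = 9

9


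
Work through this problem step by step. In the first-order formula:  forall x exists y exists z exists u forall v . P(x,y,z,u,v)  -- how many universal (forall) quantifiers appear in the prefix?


Quantifier prefix: forall x exists y exists z exists u forall v
Mark each quantifier type:
  U E E E U
Universal count = 2, Existential count = 3
Asked for universal (forall) quantifiers: 2

2


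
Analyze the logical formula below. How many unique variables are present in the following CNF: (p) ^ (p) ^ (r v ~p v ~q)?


Identify each variable that appears in the formula.
Variables found: p, q, r
Count = 3

3


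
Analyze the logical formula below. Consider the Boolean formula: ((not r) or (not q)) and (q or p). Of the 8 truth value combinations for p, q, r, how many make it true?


Evaluate all 8 assignments for p, q, r:
p=0, q=0, r=0: 0
p=0, q=0, r=1: 0
p=0, q=1, r=0: 1
p=0, q=1, r=1: 0
p=1, q=0, r=0: 1
p=1, q=0, r=1: 1
p=1, q=1, r=0: 1
p=1, q=1, r=1: 0
Satisfying count = 4

4


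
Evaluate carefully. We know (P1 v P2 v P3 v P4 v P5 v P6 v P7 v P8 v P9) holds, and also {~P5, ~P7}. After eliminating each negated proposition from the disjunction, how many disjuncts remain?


Original disjuncts (9): P1, P2, P3, P4, P5, P6, P7, P8, P9
Negated (eliminate): ~P5, ~P7
Remaining disjuncts: P1, P2, P3, P4, P6, P8, P9
Count = 9 - 2 = 7

7


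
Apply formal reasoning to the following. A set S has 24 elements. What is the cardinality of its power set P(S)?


The power set of a set with n elements has 2^n elements.
|P(S)| = 2^24 = 16777216

16777216


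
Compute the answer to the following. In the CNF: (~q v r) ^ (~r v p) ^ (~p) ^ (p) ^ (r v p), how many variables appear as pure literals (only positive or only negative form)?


Check each variable for pure literal status:
p: mixed (not pure)
q: pure negative
r: mixed (not pure)
Pure literal count = 1

1


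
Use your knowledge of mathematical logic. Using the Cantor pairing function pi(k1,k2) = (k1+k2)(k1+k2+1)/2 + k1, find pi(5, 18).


k1 + k2 = 23
(k1+k2)(k1+k2+1)/2 = 23 * 24 / 2 = 276
pi = 276 + 5 = 281

281


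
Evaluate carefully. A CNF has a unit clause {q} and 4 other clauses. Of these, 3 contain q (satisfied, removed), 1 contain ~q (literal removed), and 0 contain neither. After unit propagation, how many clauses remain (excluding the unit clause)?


Satisfied (removed): 3
Shortened (remain): 1
Unchanged (remain): 0
Remaining = 1 + 0 = 1

1


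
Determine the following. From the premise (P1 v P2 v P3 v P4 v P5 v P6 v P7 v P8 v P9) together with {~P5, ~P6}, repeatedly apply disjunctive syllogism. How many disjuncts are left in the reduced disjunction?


Original disjuncts (9): P1, P2, P3, P4, P5, P6, P7, P8, P9
Negated (eliminate): ~P5, ~P6
Remaining disjuncts: P1, P2, P3, P4, P7, P8, P9
Count = 9 - 2 = 7

7


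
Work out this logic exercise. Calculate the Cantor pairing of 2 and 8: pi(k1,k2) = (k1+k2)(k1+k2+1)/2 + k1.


k1 + k2 = 10
(k1+k2)(k1+k2+1)/2 = 10 * 11 / 2 = 55
pi = 55 + 2 = 57

57


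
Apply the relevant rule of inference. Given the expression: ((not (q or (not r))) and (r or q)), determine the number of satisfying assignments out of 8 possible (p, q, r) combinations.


Check all 8 assignments:
p=0, q=0, r=0: 0
p=0, q=0, r=1: 1
p=0, q=1, r=0: 0
p=0, q=1, r=1: 0
p=1, q=0, r=0: 0
p=1, q=0, r=1: 1
p=1, q=1, r=0: 0
p=1, q=1, r=1: 0
Count of True = 2

2


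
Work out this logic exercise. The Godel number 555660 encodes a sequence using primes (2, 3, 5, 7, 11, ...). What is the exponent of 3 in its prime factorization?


Factorize 555660 by dividing by 3 repeatedly.
Division steps: 3 divides 555660 exactly 4 time(s).
Exponent of 3 = 4

4


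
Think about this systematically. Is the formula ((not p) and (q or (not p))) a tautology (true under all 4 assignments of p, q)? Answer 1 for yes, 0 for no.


Check all 4 assignments:
p=0, q=0: 1
p=0, q=1: 1
p=1, q=0: 0
p=1, q=1: 0
Satisfying count = 2/4.
Tautology iff count = 4: no.

0


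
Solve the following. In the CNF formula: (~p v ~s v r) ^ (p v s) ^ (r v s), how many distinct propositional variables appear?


Identify each variable that appears in the formula.
Variables found: p, r, s
Count = 3

3


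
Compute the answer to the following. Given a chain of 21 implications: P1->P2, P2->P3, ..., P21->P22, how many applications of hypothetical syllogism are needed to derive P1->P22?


With 21 implications in a chain connecting 22 propositions:
P1->P2, P2->P3, ..., P21->P22
Steps needed = (number of implications) - 1 = 21 - 1 = 20

20


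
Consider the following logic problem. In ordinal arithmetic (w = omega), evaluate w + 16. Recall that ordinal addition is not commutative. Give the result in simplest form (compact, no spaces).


Compute w + 16.
Ordinal + is associative but NOT commutative; for finite n>0, n + w = w but w + n stays w+n.
w + 16 is already in normal form (a successor ordinal beyond w).
Result = w+16

w+16


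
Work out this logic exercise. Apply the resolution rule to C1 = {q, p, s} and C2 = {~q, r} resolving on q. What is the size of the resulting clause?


Remove q from C1 and ~q from C2.
C1 remainder: {p, s}
C2 remainder: {r}
Union (resolvent): {p, r, s}
Resolvent has 3 literal(s).

3


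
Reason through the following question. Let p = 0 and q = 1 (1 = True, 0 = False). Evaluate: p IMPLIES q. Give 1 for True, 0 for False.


p = 0, q = 1
Operation: p IMPLIES q
Evaluate: 0 IMPLIES 1 = 1

1


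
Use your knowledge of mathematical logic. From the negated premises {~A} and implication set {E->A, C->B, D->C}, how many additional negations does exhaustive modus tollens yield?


Initial negated facts: {~A}
Apply modus tollens to closure:
  ~A and E->A  =>  ~E
Final negated: {~A, ~E}
New negations: {~E}
Count = 1

1


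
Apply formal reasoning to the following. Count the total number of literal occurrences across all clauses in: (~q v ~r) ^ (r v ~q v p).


Counting literals in each clause:
Clause 1: 2 literal(s)
Clause 2: 3 literal(s)
Total = 5

5


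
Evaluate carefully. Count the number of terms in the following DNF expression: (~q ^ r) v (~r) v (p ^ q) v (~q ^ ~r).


A DNF formula is a disjunction of terms (conjunctions).
Terms are separated by v.
Counting the disjuncts: 4 terms.

4


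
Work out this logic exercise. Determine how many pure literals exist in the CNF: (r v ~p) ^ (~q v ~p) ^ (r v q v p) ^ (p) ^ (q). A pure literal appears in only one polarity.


Check each variable for pure literal status:
p: mixed (not pure)
q: mixed (not pure)
r: pure positive
Pure literal count = 1

1


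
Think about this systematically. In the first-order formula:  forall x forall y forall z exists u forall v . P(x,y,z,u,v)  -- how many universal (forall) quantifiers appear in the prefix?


Quantifier prefix: forall x forall y forall z exists u forall v
Mark each quantifier type:
  U U U E U
Universal count = 4, Existential count = 1
Asked for universal (forall) quantifiers: 4

4


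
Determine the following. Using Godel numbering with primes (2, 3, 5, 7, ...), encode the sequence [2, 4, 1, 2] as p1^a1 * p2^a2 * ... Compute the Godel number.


Encode each element as an exponent of the corresponding prime:
  2^2 = 4
  3^4 = 81
  5^1 = 5
  7^2 = 49
Product = 4 * 81 * 5 * 49 = 79380

79380


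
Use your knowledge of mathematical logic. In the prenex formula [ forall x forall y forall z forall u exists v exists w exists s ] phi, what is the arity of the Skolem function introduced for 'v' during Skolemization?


Quantifier prefix: forall x forall y forall z forall u exists v exists w exists s
'v' is existentially quantified at position 5.
Universal variables preceding it: x, y, z, u
Skolem function arity = 4

4


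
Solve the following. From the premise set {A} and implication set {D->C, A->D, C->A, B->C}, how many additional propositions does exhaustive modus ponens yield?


Initial facts: {A}
Apply modus ponens to closure:
  A and A->D  =>  D
  D and D->C  =>  C
Final known: {A, C, D}
New propositions: {C, D}
Count = 2

2


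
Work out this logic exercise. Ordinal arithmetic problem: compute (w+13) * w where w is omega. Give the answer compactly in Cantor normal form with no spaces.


Compute (w+13) * w.
Ordinal * is associative and left-distributive over +, but NOT commutative; for finite n>1, n*w = w but w*n stays w*n.
(w+13) * w = sup{(w+13)*k : k<w} = sup{w*k+13} = w^2 (the +13 tail is absorbed in the limit).
Result = w^2

w^2


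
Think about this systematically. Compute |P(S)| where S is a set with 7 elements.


The power set of a set with n elements has 2^n elements.
|P(S)| = 2^7 = 128

128


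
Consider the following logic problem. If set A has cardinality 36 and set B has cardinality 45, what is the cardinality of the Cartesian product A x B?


The Cartesian product A x B contains all ordered pairs (a, b).
|A x B| = |A| * |B| = 36 * 45 = 1620

1620


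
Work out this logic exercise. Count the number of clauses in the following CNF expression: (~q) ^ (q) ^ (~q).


A CNF formula is a conjunction of clauses.
Clauses are separated by ^.
Counting the conjuncts: 3 clauses.

3


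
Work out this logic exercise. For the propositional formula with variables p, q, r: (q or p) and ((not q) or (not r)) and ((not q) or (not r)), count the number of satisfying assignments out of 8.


Evaluate all 8 assignments for p, q, r:
p=0, q=0, r=0: 0
p=0, q=0, r=1: 0
p=0, q=1, r=0: 1
p=0, q=1, r=1: 0
p=1, q=0, r=0: 1
p=1, q=0, r=1: 1
p=1, q=1, r=0: 1
p=1, q=1, r=1: 0
Satisfying count = 4

4


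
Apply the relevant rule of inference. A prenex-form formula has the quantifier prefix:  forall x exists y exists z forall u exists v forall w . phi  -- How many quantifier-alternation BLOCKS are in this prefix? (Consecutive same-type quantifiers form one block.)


Quantifier-type sequence: A E E A E A  (A=forall, E=exists)
Group into maximal same-type runs:
  Ax1 | Ex2 | Ax1 | Ex1 | Ax1
Number of blocks = 5

5


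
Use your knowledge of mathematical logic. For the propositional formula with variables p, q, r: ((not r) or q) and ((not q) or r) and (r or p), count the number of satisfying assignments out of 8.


Evaluate all 8 assignments for p, q, r:
p=0, q=0, r=0: 0
p=0, q=0, r=1: 0
p=0, q=1, r=0: 0
p=0, q=1, r=1: 1
p=1, q=0, r=0: 1
p=1, q=0, r=1: 0
p=1, q=1, r=0: 0
p=1, q=1, r=1: 1
Satisfying count = 3

3


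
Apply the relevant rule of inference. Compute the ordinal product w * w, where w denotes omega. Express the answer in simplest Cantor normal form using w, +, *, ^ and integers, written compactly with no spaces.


Compute w * w.
Ordinal * is associative and left-distributive over +, but NOT commutative; for finite n>1, n*w = w but w*n stays w*n.
w * w = w^2 by definition.
Result = w^2

w^2


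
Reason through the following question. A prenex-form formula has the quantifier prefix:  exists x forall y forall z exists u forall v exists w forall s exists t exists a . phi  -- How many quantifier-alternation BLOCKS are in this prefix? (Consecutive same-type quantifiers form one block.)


Quantifier-type sequence: E A A E A E A E E  (A=forall, E=exists)
Group into maximal same-type runs:
  Ex1 | Ax2 | Ex1 | Ax1 | Ex1 | Ax1 | Ex2
Number of blocks = 7

7


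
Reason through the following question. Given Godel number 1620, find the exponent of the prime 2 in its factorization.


Factorize 1620 by dividing by 2 repeatedly.
Division steps: 2 divides 1620 exactly 2 time(s).
Exponent of 2 = 2

2


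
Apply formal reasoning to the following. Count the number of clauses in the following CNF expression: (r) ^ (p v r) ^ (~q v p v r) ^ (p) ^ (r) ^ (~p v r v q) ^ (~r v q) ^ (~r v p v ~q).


A CNF formula is a conjunction of clauses.
Clauses are separated by ^.
Counting the conjuncts: 8 clauses.

8


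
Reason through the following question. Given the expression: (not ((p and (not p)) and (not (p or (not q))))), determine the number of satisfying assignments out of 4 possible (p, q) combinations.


Check all 4 assignments:
p=0, q=0: 1
p=0, q=1: 1
p=1, q=0: 1
p=1, q=1: 1
Count of True = 4

4


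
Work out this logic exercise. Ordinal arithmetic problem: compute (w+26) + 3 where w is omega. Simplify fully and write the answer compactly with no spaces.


Compute (w+26) + 3.
Ordinal + is associative but NOT commutative; for finite n>0, n + w = w but w + n stays w+n.
By associativity: (w+26) + 3 = w + (26+3) = w+29.
Result = w+29

w+29


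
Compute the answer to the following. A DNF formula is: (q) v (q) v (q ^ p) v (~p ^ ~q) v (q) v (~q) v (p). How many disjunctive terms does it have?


A DNF formula is a disjunction of terms (conjunctions).
Terms are separated by v.
Counting the disjuncts: 7 terms.

7


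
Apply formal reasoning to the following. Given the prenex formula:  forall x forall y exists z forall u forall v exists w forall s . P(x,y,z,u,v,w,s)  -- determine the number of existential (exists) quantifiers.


Quantifier prefix: forall x forall y exists z forall u forall v exists w forall s
Mark each quantifier type:
  U U E U U E U
Universal count = 5, Existential count = 2
Asked for existential (exists) quantifiers: 2

2


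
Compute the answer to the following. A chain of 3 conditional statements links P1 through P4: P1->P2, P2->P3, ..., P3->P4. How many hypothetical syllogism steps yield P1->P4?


With 3 implications in a chain connecting 4 propositions:
P1->P2, P2->P3, ..., P3->P4
Steps needed = (number of implications) - 1 = 3 - 1 = 2

2


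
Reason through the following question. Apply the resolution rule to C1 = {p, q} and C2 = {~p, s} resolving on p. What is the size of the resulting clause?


Remove p from C1 and ~p from C2.
C1 remainder: {q}
C2 remainder: {s}
Union (resolvent): {q, s}
Resolvent has 2 literal(s).

2


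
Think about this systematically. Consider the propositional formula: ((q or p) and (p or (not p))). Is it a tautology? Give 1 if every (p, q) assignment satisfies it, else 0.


Check all 4 assignments:
p=0, q=0: 0
p=0, q=1: 1
p=1, q=0: 1
p=1, q=1: 1
Satisfying count = 3/4.
Tautology iff count = 4: no.

0


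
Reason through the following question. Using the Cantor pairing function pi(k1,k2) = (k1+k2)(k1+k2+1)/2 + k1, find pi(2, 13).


k1 + k2 = 15
(k1+k2)(k1+k2+1)/2 = 15 * 16 / 2 = 120
pi = 120 + 2 = 122

122


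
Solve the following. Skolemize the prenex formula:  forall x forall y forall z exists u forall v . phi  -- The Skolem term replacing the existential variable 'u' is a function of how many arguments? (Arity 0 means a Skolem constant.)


Quantifier prefix: forall x forall y forall z exists u forall v
'u' is existentially quantified at position 4.
Universal variables preceding it: x, y, z
Skolem function arity = 3

3


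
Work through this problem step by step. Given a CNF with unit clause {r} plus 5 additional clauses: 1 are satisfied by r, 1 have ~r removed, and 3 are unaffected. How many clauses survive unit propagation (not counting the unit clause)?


Satisfied (removed): 1
Shortened (remain): 1
Unchanged (remain): 3
Remaining = 1 + 3 = 4

4


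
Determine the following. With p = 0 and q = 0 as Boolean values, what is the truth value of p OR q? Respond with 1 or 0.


p = 0, q = 0
Operation: p OR q
Evaluate: 0 OR 0 = 0

0


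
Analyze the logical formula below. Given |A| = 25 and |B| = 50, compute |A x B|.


The Cartesian product A x B contains all ordered pairs (a, b).
|A x B| = |A| * |B| = 25 * 50 = 1250

1250


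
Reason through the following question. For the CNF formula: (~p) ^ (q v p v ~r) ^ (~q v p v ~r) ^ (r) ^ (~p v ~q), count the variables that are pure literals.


Check each variable for pure literal status:
p: mixed (not pure)
q: mixed (not pure)
r: mixed (not pure)
Pure literal count = 0

0


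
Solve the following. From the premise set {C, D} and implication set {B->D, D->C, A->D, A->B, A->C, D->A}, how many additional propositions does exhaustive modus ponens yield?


Initial facts: {C, D}
Apply modus ponens to closure:
  D and D->A  =>  A
  A and A->B  =>  B
Final known: {A, B, C, D}
New propositions: {A, B}
Count = 2

2


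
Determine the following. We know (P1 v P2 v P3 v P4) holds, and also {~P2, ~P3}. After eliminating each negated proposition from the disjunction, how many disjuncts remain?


Original disjuncts (4): P1, P2, P3, P4
Negated (eliminate): ~P2, ~P3
Remaining disjuncts: P1, P4
Count = 4 - 2 = 2

2


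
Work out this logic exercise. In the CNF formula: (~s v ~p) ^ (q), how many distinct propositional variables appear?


Identify each variable that appears in the formula.
Variables found: p, q, s
Count = 3

3


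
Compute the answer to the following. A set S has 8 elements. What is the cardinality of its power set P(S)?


The power set of a set with n elements has 2^n elements.
|P(S)| = 2^8 = 256

256


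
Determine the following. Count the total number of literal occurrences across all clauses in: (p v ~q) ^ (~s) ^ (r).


Counting literals in each clause:
Clause 1: 2 literal(s)
Clause 2: 1 literal(s)
Clause 3: 1 literal(s)
Total = 4

4


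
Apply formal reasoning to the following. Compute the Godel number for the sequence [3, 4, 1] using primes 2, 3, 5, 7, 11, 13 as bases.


Encode each element as an exponent of the corresponding prime:
  2^3 = 8
  3^4 = 81
  5^1 = 5
Product = 8 * 81 * 5 = 3240

3240


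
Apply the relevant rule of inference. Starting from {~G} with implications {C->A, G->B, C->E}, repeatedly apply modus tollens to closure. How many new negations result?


Initial negated facts: {~G}
Apply modus tollens to closure:
  (no implication fires)
Final negated: {~G}
New negations: {(none)}
Count = 0

0


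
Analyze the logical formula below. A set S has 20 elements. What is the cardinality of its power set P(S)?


The power set of a set with n elements has 2^n elements.
|P(S)| = 2^20 = 1048576

1048576


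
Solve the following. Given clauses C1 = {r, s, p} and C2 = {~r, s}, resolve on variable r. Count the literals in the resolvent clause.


Remove r from C1 and ~r from C2.
C1 remainder: {s, p}
C2 remainder: {s}
Union (resolvent): {p, s}
Resolvent has 2 literal(s).

2


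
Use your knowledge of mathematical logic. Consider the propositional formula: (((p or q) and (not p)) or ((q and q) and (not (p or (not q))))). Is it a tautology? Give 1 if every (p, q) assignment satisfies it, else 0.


Check all 4 assignments:
p=0, q=0: 0
p=0, q=1: 1
p=1, q=0: 0
p=1, q=1: 0
Satisfying count = 1/4.
Tautology iff count = 4: no.

0


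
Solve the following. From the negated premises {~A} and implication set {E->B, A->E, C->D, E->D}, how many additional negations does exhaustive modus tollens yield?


Initial negated facts: {~A}
Apply modus tollens to closure:
  (no implication fires)
Final negated: {~A}
New negations: {(none)}
Count = 0

0


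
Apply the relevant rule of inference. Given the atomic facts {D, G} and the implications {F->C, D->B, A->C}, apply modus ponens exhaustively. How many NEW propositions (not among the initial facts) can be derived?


Initial facts: {D, G}
Apply modus ponens to closure:
  D and D->B  =>  B
Final known: {B, D, G}
New propositions: {B}
Count = 1

1


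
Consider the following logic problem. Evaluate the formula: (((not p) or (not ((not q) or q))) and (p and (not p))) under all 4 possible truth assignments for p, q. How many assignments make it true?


Check all 4 assignments:
p=0, q=0: 0
p=0, q=1: 0
p=1, q=0: 0
p=1, q=1: 0
Count of True = 0

0


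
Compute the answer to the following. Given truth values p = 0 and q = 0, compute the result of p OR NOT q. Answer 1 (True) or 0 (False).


p = 0, q = 0
Operation: p OR NOT q
Evaluate: 0 OR NOT 0 = 1

1


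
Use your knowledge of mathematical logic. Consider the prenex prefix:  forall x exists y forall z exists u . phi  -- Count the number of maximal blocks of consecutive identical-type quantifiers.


Quantifier-type sequence: A E A E  (A=forall, E=exists)
Group into maximal same-type runs:
  Ax1 | Ex1 | Ax1 | Ex1
Number of blocks = 4

4


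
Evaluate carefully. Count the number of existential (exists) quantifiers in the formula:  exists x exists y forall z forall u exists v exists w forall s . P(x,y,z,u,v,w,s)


Quantifier prefix: exists x exists y forall z forall u exists v exists w forall s
Mark each quantifier type:
  E E U U E E U
Universal count = 3, Existential count = 4
Asked for existential (exists) quantifiers: 4

4


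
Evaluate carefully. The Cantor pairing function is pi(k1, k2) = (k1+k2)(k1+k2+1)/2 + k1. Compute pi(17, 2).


k1 + k2 = 19
(k1+k2)(k1+k2+1)/2 = 19 * 20 / 2 = 190
pi = 190 + 17 = 207

207


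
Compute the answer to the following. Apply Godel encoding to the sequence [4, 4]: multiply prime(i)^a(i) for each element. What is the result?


Encode each element as an exponent of the corresponding prime:
  2^4 = 16
  3^4 = 81
Product = 16 * 81 = 1296

1296


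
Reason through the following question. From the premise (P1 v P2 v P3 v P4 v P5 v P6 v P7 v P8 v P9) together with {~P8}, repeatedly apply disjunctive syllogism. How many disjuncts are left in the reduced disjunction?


Original disjuncts (9): P1, P2, P3, P4, P5, P6, P7, P8, P9
Negated (eliminate): ~P8
Remaining disjuncts: P1, P2, P3, P4, P5, P6, P7, P9
Count = 9 - 1 = 8

8


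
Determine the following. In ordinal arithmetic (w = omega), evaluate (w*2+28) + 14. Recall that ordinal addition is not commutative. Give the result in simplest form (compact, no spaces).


Compute (w*2+28) + 14.
Ordinal + is associative but NOT commutative; for finite n>0, n + w = w but w + n stays w+n.
By associativity: (w*2+28) + 14 = w*2 + (28+14) = w*2+42.
Result = w*2+42

w*2+42


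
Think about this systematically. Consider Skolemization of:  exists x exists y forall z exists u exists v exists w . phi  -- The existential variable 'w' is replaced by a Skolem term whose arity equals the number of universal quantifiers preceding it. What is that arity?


Quantifier prefix: exists x exists y forall z exists u exists v exists w
'w' is existentially quantified at position 6.
Universal variables preceding it: z
Skolem function arity = 1

1


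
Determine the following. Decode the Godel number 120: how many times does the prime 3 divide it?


Factorize 120 by dividing by 3 repeatedly.
Division steps: 3 divides 120 exactly 1 time(s).
Exponent of 3 = 1

1


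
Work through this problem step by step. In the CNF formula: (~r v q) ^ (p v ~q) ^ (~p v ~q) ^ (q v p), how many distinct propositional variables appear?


Identify each variable that appears in the formula.
Variables found: p, q, r
Count = 3

3


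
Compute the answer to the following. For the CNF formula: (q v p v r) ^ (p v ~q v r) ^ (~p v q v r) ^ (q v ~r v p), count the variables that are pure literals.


Check each variable for pure literal status:
p: mixed (not pure)
q: mixed (not pure)
r: mixed (not pure)
Pure literal count = 0

0


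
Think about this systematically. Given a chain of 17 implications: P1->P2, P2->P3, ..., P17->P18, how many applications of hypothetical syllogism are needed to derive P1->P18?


With 17 implications in a chain connecting 18 propositions:
P1->P2, P2->P3, ..., P17->P18
Steps needed = (number of implications) - 1 = 17 - 1 = 16

16


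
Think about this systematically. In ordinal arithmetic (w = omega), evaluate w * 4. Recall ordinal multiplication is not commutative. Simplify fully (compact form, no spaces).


Compute w * 4.
Ordinal * is associative and left-distributive over +, but NOT commutative; for finite n>1, n*w = w but w*n stays w*n.
w * 4 means 4 copies of w concatenated: w*4.
Result = w*4

w*4


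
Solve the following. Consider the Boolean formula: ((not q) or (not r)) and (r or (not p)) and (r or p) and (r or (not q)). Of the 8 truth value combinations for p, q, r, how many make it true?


Evaluate all 8 assignments for p, q, r:
p=0, q=0, r=0: 0
p=0, q=0, r=1: 1
p=0, q=1, r=0: 0
p=0, q=1, r=1: 0
p=1, q=0, r=0: 0
p=1, q=0, r=1: 1
p=1, q=1, r=0: 0
p=1, q=1, r=1: 0
Satisfying count = 2

2


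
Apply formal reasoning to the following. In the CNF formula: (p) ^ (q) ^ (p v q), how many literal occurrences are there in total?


Counting literals in each clause:
Clause 1: 1 literal(s)
Clause 2: 1 literal(s)
Clause 3: 2 literal(s)
Total = 4

4


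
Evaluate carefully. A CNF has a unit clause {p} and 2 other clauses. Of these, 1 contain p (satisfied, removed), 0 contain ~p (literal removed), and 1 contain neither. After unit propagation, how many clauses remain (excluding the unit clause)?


Satisfied (removed): 1
Shortened (remain): 0
Unchanged (remain): 1
Remaining = 0 + 1 = 1

1


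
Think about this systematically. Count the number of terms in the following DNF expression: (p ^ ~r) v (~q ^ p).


A DNF formula is a disjunction of terms (conjunctions).
Terms are separated by v.
Counting the disjuncts: 2 terms.

2


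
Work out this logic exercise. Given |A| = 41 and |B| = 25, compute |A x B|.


The Cartesian product A x B contains all ordered pairs (a, b).
|A x B| = |A| * |B| = 41 * 25 = 1025

1025


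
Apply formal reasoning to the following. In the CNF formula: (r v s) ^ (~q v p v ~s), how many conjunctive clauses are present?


A CNF formula is a conjunction of clauses.
Clauses are separated by ^.
Counting the conjuncts: 2 clauses.

2


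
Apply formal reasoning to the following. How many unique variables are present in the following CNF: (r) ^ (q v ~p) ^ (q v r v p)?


Identify each variable that appears in the formula.
Variables found: p, q, r
Count = 3

3


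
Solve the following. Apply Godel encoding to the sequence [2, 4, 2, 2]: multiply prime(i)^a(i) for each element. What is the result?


Encode each element as an exponent of the corresponding prime:
  2^2 = 4
  3^4 = 81
  5^2 = 25
  7^2 = 49
Product = 4 * 81 * 25 * 49 = 396900

396900


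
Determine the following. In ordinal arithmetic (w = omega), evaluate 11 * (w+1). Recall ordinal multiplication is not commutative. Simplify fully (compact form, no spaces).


Compute 11 * (w+1).
Ordinal * is associative and left-distributive over +, but NOT commutative; for finite n>1, n*w = w but w*n stays w*n.
By left-distributivity: 11 * (w+1) = 11*w + 11*1 = w + 11 = w+11.
Result = w+11

w+11


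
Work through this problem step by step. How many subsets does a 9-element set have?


The power set of a set with n elements has 2^n elements.
|P(S)| = 2^9 = 512

512


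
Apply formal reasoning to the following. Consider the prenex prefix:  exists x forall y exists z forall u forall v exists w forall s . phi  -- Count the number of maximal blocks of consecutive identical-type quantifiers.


Quantifier-type sequence: E A E A A E A  (A=forall, E=exists)
Group into maximal same-type runs:
  Ex1 | Ax1 | Ex1 | Ax2 | Ex1 | Ax1
Number of blocks = 6

6


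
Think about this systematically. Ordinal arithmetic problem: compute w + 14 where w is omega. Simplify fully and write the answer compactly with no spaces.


Compute w + 14.
Ordinal + is associative but NOT commutative; for finite n>0, n + w = w but w + n stays w+n.
w + 14 is already in normal form (a successor ordinal beyond w).
Result = w+14

w+14


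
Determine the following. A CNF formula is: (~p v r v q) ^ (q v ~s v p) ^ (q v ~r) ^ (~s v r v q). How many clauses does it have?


A CNF formula is a conjunction of clauses.
Clauses are separated by ^.
Counting the conjuncts: 4 clauses.

4


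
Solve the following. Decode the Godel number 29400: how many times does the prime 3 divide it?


Factorize 29400 by dividing by 3 repeatedly.
Division steps: 3 divides 29400 exactly 1 time(s).
Exponent of 3 = 1

1


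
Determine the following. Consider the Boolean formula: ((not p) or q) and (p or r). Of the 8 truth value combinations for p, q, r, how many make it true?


Evaluate all 8 assignments for p, q, r:
p=0, q=0, r=0: 0
p=0, q=0, r=1: 1
p=0, q=1, r=0: 0
p=0, q=1, r=1: 1
p=1, q=0, r=0: 0
p=1, q=0, r=1: 0
p=1, q=1, r=0: 1
p=1, q=1, r=1: 1
Satisfying count = 4

4


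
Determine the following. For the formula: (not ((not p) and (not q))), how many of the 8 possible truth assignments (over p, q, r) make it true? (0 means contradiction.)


Check all 8 assignments:
p=0, q=0, r=0: 0
p=0, q=0, r=1: 0
p=0, q=1, r=0: 1
p=0, q=1, r=1: 1
p=1, q=0, r=0: 1
p=1, q=0, r=1: 1
p=1, q=1, r=0: 1
p=1, q=1, r=1: 1
Count of True = 6

6


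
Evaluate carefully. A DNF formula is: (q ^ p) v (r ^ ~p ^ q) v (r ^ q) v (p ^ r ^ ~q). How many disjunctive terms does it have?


A DNF formula is a disjunction of terms (conjunctions).
Terms are separated by v.
Counting the disjuncts: 4 terms.

4


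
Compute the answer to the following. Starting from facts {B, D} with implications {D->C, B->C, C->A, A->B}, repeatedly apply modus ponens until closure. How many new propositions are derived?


Initial facts: {B, D}
Apply modus ponens to closure:
  D and D->C  =>  C
  C and C->A  =>  A
Final known: {A, B, C, D}
New propositions: {A, C}
Count = 2

2


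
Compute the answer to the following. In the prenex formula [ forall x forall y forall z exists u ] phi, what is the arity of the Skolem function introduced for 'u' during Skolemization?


Quantifier prefix: forall x forall y forall z exists u
'u' is existentially quantified at position 4.
Universal variables preceding it: x, y, z
Skolem function arity = 3

3


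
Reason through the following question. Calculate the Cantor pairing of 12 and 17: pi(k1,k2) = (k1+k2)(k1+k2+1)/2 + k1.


k1 + k2 = 29
(k1+k2)(k1+k2+1)/2 = 29 * 30 / 2 = 435
pi = 435 + 12 = 447

447


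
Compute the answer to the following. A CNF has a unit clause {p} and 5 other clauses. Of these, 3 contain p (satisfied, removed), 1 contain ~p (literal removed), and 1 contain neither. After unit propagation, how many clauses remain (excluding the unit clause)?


Satisfied (removed): 3
Shortened (remain): 1
Unchanged (remain): 1
Remaining = 1 + 1 = 2

2


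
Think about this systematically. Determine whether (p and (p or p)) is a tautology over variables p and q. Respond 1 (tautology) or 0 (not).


Check all 4 assignments:
p=0, q=0: 0
p=0, q=1: 0
p=1, q=0: 1
p=1, q=1: 1
Satisfying count = 2/4.
Tautology iff count = 4: no.

0


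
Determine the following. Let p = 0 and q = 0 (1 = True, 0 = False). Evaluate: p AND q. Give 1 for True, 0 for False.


p = 0, q = 0
Operation: p AND q
Evaluate: 0 AND 0 = 0

0


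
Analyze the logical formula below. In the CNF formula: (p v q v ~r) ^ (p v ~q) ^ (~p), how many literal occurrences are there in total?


Counting literals in each clause:
Clause 1: 3 literal(s)
Clause 2: 2 literal(s)
Clause 3: 1 literal(s)
Total = 6

6


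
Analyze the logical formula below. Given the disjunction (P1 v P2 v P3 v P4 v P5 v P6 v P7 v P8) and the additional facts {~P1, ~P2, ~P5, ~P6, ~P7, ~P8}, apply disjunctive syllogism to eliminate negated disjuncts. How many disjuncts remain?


Original disjuncts (8): P1, P2, P3, P4, P5, P6, P7, P8
Negated (eliminate): ~P1, ~P2, ~P5, ~P6, ~P7, ~P8
Remaining disjuncts: P3, P4
Count = 8 - 6 = 2

2


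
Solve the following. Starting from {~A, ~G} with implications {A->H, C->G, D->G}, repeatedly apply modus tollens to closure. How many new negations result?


Initial negated facts: {~A, ~G}
Apply modus tollens to closure:
  ~G and C->G  =>  ~C
  ~G and D->G  =>  ~D
Final negated: {~A, ~C, ~D, ~G}
New negations: {~C, ~D}
Count = 2

2


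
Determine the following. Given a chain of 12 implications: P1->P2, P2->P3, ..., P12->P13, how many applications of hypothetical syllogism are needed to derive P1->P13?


With 12 implications in a chain connecting 13 propositions:
P1->P2, P2->P3, ..., P12->P13
Steps needed = (number of implications) - 1 = 12 - 1 = 11

11


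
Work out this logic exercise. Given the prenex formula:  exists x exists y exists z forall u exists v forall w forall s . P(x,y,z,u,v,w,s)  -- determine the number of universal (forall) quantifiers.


Quantifier prefix: exists x exists y exists z forall u exists v forall w forall s
Mark each quantifier type:
  E E E U E U U
Universal count = 3, Existential count = 4
Asked for universal (forall) quantifiers: 3

3


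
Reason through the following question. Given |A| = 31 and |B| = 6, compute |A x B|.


The Cartesian product A x B contains all ordered pairs (a, b).
|A x B| = |A| * |B| = 31 * 6 = 186

186


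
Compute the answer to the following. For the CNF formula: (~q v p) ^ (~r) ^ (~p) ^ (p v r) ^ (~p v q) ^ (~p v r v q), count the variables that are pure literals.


Check each variable for pure literal status:
p: mixed (not pure)
q: mixed (not pure)
r: mixed (not pure)
Pure literal count = 0

0


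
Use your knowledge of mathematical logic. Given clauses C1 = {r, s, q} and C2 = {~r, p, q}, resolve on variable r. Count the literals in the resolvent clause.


Remove r from C1 and ~r from C2.
C1 remainder: {s, q}
C2 remainder: {p, q}
Union (resolvent): {p, q, s}
Resolvent has 3 literal(s).

3


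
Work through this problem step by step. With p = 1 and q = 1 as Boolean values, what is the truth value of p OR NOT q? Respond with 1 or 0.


p = 1, q = 1
Operation: p OR NOT q
Evaluate: 1 OR NOT 1 = 1

1


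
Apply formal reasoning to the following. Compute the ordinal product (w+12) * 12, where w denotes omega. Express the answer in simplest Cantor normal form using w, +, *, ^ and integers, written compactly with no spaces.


Compute (w+12) * 12.
Ordinal * is associative and left-distributive over +, but NOT commutative; for finite n>1, n*w = w but w*n stays w*n.
(w+12) * 12 = (w+12) repeated 12 times. Each intermediate +12 is absorbed by the following w; only the last survives: w*12+12.
Result = w*12+12

w*12+12
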